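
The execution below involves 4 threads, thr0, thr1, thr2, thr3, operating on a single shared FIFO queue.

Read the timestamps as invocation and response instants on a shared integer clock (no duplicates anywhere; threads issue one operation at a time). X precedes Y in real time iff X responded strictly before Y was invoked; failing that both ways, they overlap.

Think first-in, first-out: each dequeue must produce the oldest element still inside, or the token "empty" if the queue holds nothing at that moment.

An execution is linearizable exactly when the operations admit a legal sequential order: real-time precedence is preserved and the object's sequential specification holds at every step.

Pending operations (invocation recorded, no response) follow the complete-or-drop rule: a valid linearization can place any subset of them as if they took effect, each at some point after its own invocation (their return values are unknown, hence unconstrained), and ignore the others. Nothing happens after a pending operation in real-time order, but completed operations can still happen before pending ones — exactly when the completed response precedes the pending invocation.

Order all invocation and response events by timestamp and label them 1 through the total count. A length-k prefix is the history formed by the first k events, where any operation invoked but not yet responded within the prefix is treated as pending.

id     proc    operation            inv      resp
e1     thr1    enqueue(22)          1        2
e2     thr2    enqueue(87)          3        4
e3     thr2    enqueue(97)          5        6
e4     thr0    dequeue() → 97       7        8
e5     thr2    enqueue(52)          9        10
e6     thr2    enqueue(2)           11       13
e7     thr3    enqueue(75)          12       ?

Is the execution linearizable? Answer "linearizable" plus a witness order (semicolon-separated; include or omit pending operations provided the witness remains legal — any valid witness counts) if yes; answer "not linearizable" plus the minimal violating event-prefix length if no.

not linearizable — minimal violating prefix: 8 events

prefix check: 1..7 passes, 1..8 fails once e4's time-8 response joins
exhaustive check: the 4 completed FIFO queue ops admit one real-time order; illegal
one such order, e1, e2, e3, e4, breaks at step 4 where e4 dequeue() → 97 is illegal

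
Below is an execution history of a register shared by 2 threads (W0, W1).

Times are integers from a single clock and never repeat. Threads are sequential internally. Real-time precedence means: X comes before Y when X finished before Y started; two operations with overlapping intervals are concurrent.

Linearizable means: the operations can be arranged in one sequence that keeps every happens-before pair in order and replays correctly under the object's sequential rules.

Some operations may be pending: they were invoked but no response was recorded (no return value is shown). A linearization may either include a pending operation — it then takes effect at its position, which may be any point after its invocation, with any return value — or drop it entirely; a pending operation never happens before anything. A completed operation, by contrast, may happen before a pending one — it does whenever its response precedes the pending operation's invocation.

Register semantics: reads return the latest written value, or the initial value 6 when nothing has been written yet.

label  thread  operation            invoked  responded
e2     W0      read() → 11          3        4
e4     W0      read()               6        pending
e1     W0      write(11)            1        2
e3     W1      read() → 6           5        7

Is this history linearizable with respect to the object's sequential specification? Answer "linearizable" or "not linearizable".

cut after 6 events: linearizable; cut after 7 events (e3 responds, time 7): not linearizable
exhaustive check: the 3 completed register ops admit one real-time order; illegal
include/drop combinations of the 1 pending operation (e4) were all tried; none helps
one such order, e1, e2, e3 (pending dropped), breaks at step 3 where e3 read() → 6 is illegal

not linearizable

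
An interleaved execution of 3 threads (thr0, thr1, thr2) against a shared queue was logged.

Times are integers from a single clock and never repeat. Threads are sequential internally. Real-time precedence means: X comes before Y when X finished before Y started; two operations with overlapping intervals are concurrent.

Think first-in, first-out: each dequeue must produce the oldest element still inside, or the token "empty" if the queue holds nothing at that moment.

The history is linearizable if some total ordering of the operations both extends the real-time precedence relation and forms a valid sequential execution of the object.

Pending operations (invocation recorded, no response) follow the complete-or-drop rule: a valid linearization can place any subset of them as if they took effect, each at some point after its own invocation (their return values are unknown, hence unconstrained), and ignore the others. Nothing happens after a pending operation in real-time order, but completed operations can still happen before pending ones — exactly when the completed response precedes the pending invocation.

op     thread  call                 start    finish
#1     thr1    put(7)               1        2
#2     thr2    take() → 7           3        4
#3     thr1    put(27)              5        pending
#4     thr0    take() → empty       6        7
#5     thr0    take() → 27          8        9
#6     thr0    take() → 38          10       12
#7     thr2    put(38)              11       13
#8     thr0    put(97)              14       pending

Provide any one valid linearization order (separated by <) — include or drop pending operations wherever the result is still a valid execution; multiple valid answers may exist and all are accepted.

#1 < #2 < #4 < #3 < #5 < #7 < #6

step 1: #1 put(7) — queue <7>
step 2: #2 take() → 7 — queue <>
step 3: #4 take() → empty — queue <>
step 4: #3 put(27) (pending, included) — queue <27>
step 5: #5 take() → 27 — queue <>
step 6: #7 put(38) — queue <38>
step 7: #6 take() → 38 — queue <>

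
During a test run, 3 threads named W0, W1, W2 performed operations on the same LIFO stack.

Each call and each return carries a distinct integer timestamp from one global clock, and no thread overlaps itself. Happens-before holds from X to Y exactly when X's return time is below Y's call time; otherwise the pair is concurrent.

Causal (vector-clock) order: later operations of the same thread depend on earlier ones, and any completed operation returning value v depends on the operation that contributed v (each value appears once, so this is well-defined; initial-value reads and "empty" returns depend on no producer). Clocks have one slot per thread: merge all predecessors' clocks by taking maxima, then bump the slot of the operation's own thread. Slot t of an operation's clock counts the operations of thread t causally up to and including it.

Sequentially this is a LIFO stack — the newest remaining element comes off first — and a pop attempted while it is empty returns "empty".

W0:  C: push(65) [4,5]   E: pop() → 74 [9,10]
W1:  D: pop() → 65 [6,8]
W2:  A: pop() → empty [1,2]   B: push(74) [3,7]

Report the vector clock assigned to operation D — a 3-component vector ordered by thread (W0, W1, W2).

(1, 1, 0)

no predecessors for A (invoked 1): W2 increments from zero → (0, 0, 1)
no predecessors for C (invoked 4): W0 increments from zero → (1, 0, 0)
from VC(A)=(0, 0, 1), B (invoked 3) maxes components and bumps W2 → (0, 0, 2)
from VC(C)=(1, 0, 0), D (invoked 6) maxes components and bumps W1 → (1, 1, 0)
from VC(B)=(0, 0, 2), VC(C)=(1, 0, 0), E (invoked 9) maxes components and bumps W0 → (2, 0, 2)
target: VC(D) = (1, 1, 0)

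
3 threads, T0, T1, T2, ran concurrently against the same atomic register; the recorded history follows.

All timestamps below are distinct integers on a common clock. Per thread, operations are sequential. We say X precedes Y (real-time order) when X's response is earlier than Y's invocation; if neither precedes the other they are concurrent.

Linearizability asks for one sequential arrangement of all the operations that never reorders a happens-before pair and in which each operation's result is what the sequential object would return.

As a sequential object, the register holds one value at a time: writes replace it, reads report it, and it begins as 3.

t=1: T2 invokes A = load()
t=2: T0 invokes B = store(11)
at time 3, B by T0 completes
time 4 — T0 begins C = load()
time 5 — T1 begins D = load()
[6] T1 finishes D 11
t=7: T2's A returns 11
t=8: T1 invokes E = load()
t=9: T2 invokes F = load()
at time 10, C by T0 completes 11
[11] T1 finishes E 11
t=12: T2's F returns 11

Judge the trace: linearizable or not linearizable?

witness order: B, A, C, D, E, F
after step 1 (B store(11)): value 11
after step 2 (A load() → 11): value 11
after step 3 (C load() → 11): value 11
after step 4 (D load() → 11): value 11
after step 5 (E load() → 11): value 11
after step 6 (F load() → 11): value 11

linearizable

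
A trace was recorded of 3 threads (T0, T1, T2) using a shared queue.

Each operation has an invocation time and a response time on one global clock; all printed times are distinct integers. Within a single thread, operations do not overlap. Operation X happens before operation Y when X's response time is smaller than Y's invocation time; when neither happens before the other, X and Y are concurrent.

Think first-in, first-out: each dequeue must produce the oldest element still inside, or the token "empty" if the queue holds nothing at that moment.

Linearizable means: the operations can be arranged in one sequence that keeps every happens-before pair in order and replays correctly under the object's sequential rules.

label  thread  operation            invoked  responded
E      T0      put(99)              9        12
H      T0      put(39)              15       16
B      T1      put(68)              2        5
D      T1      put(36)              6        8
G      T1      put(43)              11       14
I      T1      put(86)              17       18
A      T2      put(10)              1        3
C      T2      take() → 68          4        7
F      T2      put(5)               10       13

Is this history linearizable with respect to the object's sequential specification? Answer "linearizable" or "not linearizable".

witness order: B, A, C, D, E, F, G, H, I
step 1: B put(68) — queue <68>
step 2: A put(10) — queue <68,10>
step 3: C take() → 68 — queue <10>
step 4: D put(36) — queue <10,36>
step 5: E put(99) — queue <10,36,99>
step 6: F put(5) — queue <10,36,99,5>
step 7: G put(43) — queue <10,36,99,5,43>
step 8: H put(39) — queue <10,36,99,5,43,39>
step 9: I put(86) — queue <10,36,99,5,43,39,86>

linearizable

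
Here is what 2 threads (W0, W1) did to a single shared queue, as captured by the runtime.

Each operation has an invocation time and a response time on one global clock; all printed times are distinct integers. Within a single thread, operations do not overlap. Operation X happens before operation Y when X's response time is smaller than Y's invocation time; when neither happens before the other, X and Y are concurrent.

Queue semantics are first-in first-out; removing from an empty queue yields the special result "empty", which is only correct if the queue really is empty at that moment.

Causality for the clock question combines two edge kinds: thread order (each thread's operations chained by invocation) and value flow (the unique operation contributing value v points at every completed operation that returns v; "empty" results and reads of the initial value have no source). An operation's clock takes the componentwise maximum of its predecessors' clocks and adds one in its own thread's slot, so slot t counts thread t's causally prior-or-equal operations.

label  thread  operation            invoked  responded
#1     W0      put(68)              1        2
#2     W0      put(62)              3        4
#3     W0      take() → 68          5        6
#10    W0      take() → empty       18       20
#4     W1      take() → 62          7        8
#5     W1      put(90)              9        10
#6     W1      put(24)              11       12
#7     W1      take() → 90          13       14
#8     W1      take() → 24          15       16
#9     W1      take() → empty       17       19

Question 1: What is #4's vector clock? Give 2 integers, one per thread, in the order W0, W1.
Answer: (2, 1)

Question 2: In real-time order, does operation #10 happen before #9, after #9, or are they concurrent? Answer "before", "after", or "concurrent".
Answer: concurrent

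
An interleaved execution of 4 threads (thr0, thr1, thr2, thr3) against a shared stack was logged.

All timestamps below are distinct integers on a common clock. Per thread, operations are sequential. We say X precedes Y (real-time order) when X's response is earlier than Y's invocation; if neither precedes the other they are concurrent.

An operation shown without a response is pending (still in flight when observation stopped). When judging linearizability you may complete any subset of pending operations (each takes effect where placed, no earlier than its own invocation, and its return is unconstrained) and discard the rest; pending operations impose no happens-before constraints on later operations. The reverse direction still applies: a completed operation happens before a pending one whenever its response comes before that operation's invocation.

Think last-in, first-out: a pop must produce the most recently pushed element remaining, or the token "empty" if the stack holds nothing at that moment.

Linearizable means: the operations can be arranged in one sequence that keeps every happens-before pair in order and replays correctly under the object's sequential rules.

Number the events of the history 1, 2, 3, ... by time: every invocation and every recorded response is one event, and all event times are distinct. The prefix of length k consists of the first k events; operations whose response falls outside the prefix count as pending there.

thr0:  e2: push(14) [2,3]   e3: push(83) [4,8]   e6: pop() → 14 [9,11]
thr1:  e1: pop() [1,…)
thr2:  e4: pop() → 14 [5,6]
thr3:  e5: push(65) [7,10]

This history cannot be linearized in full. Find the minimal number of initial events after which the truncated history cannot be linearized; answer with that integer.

11

one valid order for events 1..10 is e1, e2, e4, e3, e5:
after step 1 (e1 pop() (pending, included)): stack <>
after step 2 (e2 push(14)): stack <14>
after step 3 (e4 pop() → 14): stack <>
after step 4 (e3 push(83)): stack <83>
after step 5 (e5 push(65)): stack <83,65>
adding event 11 (e6 responds at 11) leaves no legal real-time order
completion choices over the 1 pending operation (e1) were checked; none helps
sample order e2, e3, e4, e5, e6 (pending dropped) stalls at step 3 — e4 pop() → 14 has no legal effect
sample order e2, e3, e4, e6, e5 (pending dropped) stalls at step 3 — e4 pop() → 14 has no legal effect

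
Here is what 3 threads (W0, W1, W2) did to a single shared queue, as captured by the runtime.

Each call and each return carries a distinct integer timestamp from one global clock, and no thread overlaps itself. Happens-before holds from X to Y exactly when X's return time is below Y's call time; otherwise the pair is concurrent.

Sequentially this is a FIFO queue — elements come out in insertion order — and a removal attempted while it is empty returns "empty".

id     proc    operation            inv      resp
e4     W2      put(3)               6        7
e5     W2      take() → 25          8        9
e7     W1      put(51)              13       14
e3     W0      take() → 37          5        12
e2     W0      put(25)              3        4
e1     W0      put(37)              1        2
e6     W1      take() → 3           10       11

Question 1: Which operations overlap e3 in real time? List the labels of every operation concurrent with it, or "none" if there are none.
e4, e5, e6

e3 spans [5,12]: anything still running between times 5 and 12 counts as concurrent
e1 [1,2]: before
e2 [3,4]: before
e4 [6,7]: concurrent
e5 [8,9]: concurrent
e6 [10,11]: concurrent
e7 [13,14]: after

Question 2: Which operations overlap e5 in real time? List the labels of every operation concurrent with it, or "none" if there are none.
e3

e5 runs from 8 to 9; window-overlapping ops are concurrent
e1 [1,2]: before
e2 [3,4]: before
e3 [5,12]: concurrent
e4 [6,7]: before
e6 [10,11]: after
e7 [13,14]: after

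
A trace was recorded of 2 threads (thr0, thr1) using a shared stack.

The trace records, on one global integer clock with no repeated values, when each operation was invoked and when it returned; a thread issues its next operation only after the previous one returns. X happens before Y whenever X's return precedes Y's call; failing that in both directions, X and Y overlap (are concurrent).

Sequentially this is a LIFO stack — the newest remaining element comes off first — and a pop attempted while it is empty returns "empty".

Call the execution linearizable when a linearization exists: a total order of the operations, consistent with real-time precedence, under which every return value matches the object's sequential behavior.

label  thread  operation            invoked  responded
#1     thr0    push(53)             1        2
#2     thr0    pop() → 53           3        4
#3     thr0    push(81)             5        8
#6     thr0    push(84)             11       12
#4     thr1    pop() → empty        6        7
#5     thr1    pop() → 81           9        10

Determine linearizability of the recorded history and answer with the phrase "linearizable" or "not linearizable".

linearizable

one valid linearization: #1, #2, #4, #3, #5, #6
after step 1 (#1 push(53)): stack <53>
after step 2 (#2 pop() → 53): stack <>
after step 3 (#4 pop() → empty): stack <>
after step 4 (#3 push(81)): stack <81>
after step 5 (#5 pop() → 81): stack <>
after step 6 (#6 push(84)): stack <84>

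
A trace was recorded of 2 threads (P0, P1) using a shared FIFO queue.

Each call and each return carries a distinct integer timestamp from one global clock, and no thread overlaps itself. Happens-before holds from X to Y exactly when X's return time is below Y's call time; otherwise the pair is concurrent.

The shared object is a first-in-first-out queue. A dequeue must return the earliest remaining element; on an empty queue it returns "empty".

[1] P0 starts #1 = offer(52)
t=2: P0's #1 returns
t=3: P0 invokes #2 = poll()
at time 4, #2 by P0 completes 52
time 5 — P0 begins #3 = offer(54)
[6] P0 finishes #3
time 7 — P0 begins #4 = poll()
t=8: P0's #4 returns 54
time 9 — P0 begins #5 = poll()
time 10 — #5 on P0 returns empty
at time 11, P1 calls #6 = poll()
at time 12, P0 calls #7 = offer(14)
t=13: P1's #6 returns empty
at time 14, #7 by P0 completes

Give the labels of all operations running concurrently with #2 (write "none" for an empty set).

#2 runs from 3 to 4; window-overlapping ops are concurrent
#1 [1,2]: before
#3 [5,6]: after
#4 [7,8]: after
#5 [9,10]: after
#6 [11,13]: after
#7 [12,14]: after

none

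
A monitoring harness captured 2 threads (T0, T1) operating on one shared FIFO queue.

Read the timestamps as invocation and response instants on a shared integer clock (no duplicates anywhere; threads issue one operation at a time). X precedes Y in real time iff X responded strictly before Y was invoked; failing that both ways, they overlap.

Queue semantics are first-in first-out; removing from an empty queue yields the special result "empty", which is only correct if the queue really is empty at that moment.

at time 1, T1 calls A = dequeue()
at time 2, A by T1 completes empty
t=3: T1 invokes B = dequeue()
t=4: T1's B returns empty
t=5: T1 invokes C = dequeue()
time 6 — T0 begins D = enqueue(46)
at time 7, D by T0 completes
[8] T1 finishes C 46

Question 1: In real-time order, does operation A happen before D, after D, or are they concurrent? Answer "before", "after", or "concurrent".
Answer: before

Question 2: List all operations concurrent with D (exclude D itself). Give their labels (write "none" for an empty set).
Answer: C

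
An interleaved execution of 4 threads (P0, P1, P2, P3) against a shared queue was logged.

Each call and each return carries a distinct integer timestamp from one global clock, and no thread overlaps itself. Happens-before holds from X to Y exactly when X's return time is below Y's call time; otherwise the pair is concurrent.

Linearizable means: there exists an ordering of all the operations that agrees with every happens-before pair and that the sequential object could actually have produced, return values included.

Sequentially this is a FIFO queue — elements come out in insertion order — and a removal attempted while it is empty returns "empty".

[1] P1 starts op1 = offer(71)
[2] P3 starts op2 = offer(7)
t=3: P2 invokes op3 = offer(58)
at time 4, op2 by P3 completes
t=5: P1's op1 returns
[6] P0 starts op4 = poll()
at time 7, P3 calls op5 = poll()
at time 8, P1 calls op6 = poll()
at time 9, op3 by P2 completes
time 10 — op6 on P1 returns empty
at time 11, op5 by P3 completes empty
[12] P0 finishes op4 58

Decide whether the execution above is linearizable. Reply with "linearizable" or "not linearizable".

not linearizable

already the first 11 events (up to op5's response at time 11) admit no linearization; the first 10 still do
no legal order exists: 20 real-time-consistent candidates over 5 completed queue operations, all rejected
include/drop combinations of the 1 pending operation (op4) were all tried; none helps
for example op1, op2, op3, op5, op6 (pending dropped) fails at step 4: op5 poll() → empty is not legal there
for example op1, op2, op3, op6, op5 (pending dropped) fails at step 4: op6 poll() → empty is not legal there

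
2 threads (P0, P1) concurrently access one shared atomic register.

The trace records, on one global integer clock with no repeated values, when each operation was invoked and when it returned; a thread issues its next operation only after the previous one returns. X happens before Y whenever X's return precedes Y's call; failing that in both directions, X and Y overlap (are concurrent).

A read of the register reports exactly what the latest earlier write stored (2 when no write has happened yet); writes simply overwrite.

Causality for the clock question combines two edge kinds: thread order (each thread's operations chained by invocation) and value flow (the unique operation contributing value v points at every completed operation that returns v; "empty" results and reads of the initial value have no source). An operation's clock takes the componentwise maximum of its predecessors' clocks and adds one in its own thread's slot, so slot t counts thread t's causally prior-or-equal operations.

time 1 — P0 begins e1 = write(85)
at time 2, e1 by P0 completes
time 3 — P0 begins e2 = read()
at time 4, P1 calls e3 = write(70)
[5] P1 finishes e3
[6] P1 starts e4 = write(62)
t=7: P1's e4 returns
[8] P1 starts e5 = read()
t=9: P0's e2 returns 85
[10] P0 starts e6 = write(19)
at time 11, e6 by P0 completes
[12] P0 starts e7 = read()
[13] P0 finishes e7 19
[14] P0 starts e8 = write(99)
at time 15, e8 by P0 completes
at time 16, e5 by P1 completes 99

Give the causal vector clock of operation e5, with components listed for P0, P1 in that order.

VC(e3, invoked at 4): no causal predecessors; +1 on P1 → (0, 1)
VC(e1, invoked at 1): no causal predecessors; +1 on P0 → (1, 0)
VC(e4, invoked at 6): max of VC(e3)=(0, 1), then +1 on thread P1 → (0, 2)
VC(e2, invoked at 3): max of VC(e1)=(1, 0), then +1 on thread P0 → (2, 0)
VC(e6, invoked at 10): max of VC(e2)=(2, 0), then +1 on thread P0 → (3, 0)
VC(e7, invoked at 12): max of VC(e6)=(3, 0), then +1 on thread P0 → (4, 0)
VC(e8, invoked at 14): max of VC(e7)=(4, 0), then +1 on thread P0 → (5, 0)
VC(e5, invoked at 8): max of VC(e4)=(0, 2), VC(e8)=(5, 0), then +1 on thread P1 → (5, 3)
target: VC(e5) = (5, 3)

(5, 3)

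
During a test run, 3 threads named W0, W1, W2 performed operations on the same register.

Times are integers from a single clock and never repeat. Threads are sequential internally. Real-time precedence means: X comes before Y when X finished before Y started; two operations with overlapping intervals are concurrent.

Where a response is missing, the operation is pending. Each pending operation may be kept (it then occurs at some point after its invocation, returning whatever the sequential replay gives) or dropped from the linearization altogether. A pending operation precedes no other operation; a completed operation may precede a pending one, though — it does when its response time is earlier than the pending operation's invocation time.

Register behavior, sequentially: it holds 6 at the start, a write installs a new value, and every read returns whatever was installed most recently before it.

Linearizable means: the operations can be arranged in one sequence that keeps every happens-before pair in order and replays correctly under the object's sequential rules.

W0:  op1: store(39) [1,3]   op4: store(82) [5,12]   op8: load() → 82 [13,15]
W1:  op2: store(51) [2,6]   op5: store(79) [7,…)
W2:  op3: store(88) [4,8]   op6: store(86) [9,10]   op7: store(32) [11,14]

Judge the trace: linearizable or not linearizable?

witness order: op1, op2, op3, op5, op6, op4, op8, op7
step 1: op1 store(39) — value 39
step 2: op2 store(51) — value 51
step 3: op3 store(88) — value 88
step 4: op5 store(79) (pending, included) — value 79
step 5: op6 store(86) — value 86
step 6: op4 store(82) — value 82
step 7: op8 load() → 82 — value 82
step 8: op7 store(32) — value 32

linearizable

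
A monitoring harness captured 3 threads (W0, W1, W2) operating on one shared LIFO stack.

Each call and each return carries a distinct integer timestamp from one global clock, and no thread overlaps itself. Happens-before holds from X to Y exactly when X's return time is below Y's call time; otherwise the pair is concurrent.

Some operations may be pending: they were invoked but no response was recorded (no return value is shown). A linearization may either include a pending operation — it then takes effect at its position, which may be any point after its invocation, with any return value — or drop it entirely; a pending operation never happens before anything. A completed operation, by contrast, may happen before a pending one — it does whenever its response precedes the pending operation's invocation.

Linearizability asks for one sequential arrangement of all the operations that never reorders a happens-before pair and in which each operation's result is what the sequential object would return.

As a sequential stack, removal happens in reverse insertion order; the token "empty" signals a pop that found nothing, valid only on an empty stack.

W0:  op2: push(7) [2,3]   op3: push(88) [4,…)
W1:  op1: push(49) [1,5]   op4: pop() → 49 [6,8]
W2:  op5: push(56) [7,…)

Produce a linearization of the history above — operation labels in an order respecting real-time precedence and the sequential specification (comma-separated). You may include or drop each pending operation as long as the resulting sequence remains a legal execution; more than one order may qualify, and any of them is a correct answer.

after step 1 (op2 push(7)): stack <7>
after step 2 (op1 push(49)): stack <7,49>
after step 3 (op4 pop() → 49): stack <7>

op2, op1, op4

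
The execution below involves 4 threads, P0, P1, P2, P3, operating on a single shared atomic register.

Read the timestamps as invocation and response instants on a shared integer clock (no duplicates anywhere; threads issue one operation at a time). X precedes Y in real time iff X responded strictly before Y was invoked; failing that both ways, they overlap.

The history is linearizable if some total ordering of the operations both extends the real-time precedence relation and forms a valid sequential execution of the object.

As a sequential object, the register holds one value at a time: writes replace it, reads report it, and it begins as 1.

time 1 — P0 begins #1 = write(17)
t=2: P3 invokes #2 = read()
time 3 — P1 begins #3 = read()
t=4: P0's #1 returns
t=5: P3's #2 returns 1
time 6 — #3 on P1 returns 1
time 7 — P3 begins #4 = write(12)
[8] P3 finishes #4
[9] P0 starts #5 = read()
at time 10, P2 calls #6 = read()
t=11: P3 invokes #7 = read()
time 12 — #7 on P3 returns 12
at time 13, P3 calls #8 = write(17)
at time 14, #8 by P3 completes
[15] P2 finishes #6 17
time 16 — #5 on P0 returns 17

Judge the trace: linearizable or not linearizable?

linearizable

a witness: #2, #3, #1, #4, #7, #8, #5, #6
after step 1 (#2 read() → 1): value 1
after step 2 (#3 read() → 1): value 1
after step 3 (#1 write(17)): value 17
after step 4 (#4 write(12)): value 12
after step 5 (#7 read() → 12): value 12
after step 6 (#8 write(17)): value 17
after step 7 (#5 read() → 17): value 17
after step 8 (#6 read() → 17): value 17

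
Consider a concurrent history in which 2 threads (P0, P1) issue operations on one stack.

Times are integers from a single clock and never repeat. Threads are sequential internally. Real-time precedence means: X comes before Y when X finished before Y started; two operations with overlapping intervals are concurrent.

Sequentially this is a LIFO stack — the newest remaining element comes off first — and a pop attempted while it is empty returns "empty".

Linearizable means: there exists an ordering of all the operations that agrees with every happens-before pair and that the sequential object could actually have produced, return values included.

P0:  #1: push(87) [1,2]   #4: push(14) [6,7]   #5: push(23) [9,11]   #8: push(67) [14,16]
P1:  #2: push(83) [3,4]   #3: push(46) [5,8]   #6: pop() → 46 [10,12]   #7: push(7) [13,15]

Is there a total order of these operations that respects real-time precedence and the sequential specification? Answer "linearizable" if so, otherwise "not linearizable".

one valid linearization: #1, #2, #4, #3, #6, #5, #7, #8
1. #1 push(87), leaving stack <87>
2. #2 push(83), leaving stack <87,83>
3. #4 push(14), leaving stack <87,83,14>
4. #3 push(46), leaving stack <87,83,14,46>
5. #6 pop() → 46, leaving stack <87,83,14>
6. #5 push(23), leaving stack <87,83,14,23>
7. #7 push(7), leaving stack <87,83,14,23,7>
8. #8 push(67), leaving stack <87,83,14,23,7,67>

linearizable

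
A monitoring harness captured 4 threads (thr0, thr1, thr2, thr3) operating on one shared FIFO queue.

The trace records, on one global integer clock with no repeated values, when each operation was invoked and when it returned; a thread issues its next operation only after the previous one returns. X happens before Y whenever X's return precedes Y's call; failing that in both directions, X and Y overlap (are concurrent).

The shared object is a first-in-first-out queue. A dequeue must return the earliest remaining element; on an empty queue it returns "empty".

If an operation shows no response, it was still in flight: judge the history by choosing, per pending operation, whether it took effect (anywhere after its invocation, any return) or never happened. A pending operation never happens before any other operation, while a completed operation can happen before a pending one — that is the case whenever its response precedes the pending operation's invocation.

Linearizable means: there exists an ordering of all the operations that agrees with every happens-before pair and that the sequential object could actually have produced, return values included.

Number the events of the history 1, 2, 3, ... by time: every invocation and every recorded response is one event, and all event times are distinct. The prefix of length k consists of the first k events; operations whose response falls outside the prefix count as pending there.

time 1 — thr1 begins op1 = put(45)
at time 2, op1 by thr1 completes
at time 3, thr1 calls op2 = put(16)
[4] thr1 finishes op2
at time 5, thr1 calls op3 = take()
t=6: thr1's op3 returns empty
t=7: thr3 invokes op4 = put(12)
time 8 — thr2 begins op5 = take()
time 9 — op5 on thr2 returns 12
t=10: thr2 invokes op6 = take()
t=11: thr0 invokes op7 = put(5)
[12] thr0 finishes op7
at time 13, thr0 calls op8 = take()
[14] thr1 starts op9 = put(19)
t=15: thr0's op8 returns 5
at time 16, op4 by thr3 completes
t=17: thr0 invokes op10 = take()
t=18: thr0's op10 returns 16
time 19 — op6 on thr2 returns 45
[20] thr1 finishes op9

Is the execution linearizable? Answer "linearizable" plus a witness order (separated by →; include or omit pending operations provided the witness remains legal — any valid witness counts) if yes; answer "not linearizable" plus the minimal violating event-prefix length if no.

not linearizable — minimal violating prefix: 6 events

events 1..5 are fine; event 6 — the response of op3 at time 6 — makes the prefix non-linearizable
a single order respects real time; the 3 completed FIFO queue operations fail replay along it
sample order op1, op2, op3 stalls at step 3 — op3 take() → empty has no legal effect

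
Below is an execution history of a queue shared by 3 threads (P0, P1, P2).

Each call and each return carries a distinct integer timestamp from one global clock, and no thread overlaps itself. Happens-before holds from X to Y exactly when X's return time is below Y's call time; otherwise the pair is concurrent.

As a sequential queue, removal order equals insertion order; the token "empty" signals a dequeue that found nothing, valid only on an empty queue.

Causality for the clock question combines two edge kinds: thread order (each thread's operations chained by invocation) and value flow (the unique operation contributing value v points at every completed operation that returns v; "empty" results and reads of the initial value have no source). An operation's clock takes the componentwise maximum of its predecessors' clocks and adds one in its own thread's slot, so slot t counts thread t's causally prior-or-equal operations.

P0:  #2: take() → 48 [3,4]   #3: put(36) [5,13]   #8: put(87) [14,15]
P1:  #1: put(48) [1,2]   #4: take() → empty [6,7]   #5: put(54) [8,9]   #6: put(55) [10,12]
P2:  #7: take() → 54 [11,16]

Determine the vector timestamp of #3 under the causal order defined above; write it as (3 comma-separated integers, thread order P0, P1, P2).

(2, 1, 0)

#1 (invocation 1): nothing precedes it; P1's component alone gives (0, 1, 0)
#4, invoked 6, takes VC(#1)=(0, 1, 0) under max, adds 1 for P1 → (0, 2, 0)
#2, invoked 3, takes VC(#1)=(0, 1, 0) under max, adds 1 for P0 → (1, 1, 0)
#5, invoked 8, takes VC(#4)=(0, 2, 0) under max, adds 1 for P1 → (0, 3, 0)
#3, invoked 5, takes VC(#2)=(1, 1, 0) under max, adds 1 for P0 → (2, 1, 0)
#7, invoked 11, takes VC(#5)=(0, 3, 0) under max, adds 1 for P2 → (0, 3, 1)
#6, invoked 10, takes VC(#5)=(0, 3, 0) under max, adds 1 for P1 → (0, 4, 0)
#8, invoked 14, takes VC(#3)=(2, 1, 0) under max, adds 1 for P0 → (3, 1, 0)
target: VC(#3) = (2, 1, 0)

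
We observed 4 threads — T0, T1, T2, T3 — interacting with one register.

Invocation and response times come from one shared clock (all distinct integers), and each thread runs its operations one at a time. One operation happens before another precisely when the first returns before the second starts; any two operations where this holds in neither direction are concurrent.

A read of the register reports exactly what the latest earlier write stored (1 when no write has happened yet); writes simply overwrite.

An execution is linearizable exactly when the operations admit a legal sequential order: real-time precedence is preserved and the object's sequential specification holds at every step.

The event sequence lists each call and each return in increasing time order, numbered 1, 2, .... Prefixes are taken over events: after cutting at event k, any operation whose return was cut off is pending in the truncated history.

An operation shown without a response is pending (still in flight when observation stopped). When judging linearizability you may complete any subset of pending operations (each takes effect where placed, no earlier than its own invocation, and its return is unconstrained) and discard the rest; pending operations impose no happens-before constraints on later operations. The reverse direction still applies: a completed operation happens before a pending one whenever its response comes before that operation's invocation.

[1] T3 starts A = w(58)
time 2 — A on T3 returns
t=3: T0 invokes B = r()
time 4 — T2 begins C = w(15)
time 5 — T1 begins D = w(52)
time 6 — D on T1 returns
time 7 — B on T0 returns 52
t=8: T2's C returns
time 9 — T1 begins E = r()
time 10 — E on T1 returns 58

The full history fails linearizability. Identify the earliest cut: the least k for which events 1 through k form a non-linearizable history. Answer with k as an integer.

events 1..9 are still linearizable — one witness is A, C, D, B:
step 1: A w(58) — value 58
step 2: C w(15) — value 15
step 3: D w(52) — value 52
step 4: B r() → 52 — value 52
once event 10 joins (E's response, time 10), exhaustive search finds no witness
for example A, B, C, D, E fails at step 2: B r() → 52 is not legal there
for example A, B, D, C, E fails at step 2: B r() → 52 is not legal there

10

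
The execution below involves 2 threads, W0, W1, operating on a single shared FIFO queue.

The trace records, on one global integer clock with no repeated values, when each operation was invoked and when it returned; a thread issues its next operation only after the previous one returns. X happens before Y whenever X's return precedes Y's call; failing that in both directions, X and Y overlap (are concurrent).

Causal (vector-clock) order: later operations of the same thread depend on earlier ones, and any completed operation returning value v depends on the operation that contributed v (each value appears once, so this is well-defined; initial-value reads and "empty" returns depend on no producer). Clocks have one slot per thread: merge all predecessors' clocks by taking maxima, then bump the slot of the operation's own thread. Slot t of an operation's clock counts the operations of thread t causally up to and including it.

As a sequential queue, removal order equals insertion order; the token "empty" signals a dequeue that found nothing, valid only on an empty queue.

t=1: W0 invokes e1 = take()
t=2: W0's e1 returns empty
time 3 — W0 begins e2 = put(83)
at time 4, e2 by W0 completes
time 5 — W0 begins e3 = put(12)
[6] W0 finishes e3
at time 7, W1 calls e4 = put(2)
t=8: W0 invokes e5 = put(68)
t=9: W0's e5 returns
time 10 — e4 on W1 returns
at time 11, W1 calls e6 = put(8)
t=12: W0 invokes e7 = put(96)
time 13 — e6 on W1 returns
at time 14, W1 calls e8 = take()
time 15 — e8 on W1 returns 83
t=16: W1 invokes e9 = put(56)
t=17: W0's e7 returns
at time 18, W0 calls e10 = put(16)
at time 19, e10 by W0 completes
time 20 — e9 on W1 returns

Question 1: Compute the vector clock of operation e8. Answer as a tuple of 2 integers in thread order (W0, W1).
no predecessors for e4 (invoked 7): W1 increments from zero → (0, 1)
no predecessors for e1 (invoked 1): W0 increments from zero → (1, 0)
e6, invoked 11, takes VC(e4)=(0, 1) under max, adds 1 for W1 → (0, 2)
e2, invoked 3, takes VC(e1)=(1, 0) under max, adds 1 for W0 → (2, 0)
e3, invoked 5, takes VC(e2)=(2, 0) under max, adds 1 for W0 → (3, 0)
e5, invoked 8, takes VC(e3)=(3, 0) under max, adds 1 for W0 → (4, 0)
e8, invoked 14, takes VC(e2)=(2, 0), VC(e6)=(0, 2) under max, adds 1 for W1 → (2, 3)
e7, invoked 12, takes VC(e5)=(4, 0) under max, adds 1 for W0 → (5, 0)
e9, invoked 16, takes VC(e8)=(2, 3) under max, adds 1 for W1 → (2, 4)
e10, invoked 18, takes VC(e7)=(5, 0) under max, adds 1 for W0 → (6, 0)
target: VC(e8) = (2, 3)

(2, 3)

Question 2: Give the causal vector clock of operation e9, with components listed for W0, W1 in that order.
root op e4, invoked 7: fresh clock plus W1's own tick → (0, 1)
root op e1, invoked 1: fresh clock plus W0's own tick → (1, 0)
e6 (invocation 11): componentwise max over VC(e4)=(0, 1), +1 at W1, giving (0, 2)
e2 (invocation 3): componentwise max over VC(e1)=(1, 0), +1 at W0, giving (2, 0)
e3 (invocation 5): componentwise max over VC(e2)=(2, 0), +1 at W0, giving (3, 0)
e5 (invocation 8): componentwise max over VC(e3)=(3, 0), +1 at W0, giving (4, 0)
e8 (invocation 14): componentwise max over VC(e2)=(2, 0), VC(e6)=(0, 2), +1 at W1, giving (2, 3)
e7 (invocation 12): componentwise max over VC(e5)=(4, 0), +1 at W0, giving (5, 0)
e9 (invocation 16): componentwise max over VC(e8)=(2, 3), +1 at W1, giving (2, 4)
e10 (invocation 18): componentwise max over VC(e7)=(5, 0), +1 at W0, giving (6, 0)
target: VC(e9) = (2, 4)

(2, 4)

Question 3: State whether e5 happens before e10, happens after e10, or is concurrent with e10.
e5 spans [8,9], e10 spans [18,19]
resp(e5)=9 < inv(e10)=18

before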